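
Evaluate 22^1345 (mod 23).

Successive squares of 22 mod 23: 22^1≡22, 22^2≡1, 22^4≡1, 22^8≡1, 22^16≡1, 22^32≡1, 22^64≡1, 22^128≡1, 22^256≡1, 22^512≡1, 22^1024≡1.
Since 1345 = 1 + 64 + 256 + 1024 in binary, 22^1345 ≡ 22·1·1·1 ≡ 22 (mod 23).

22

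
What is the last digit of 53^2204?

1

Last digits of 3^n: 3, 9, 7, 1 (period 4).
2204 leaves remainder 0 on division by 4, so 53^2204 ends in 1.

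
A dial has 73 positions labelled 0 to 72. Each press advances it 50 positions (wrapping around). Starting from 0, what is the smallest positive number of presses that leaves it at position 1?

19

50·19 = 950 = 13·73 + 1, so 50⁻¹ ≡ 19 (mod 73).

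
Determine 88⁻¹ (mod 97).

97 = 1·88 + 9
88 = 9·9 + 7
9 = 1·7 + 2
7 = 3·2 + 1
2 = 2·1 + 0
Back-substituting gives 88·43 ≡ 1 (mod 97).

43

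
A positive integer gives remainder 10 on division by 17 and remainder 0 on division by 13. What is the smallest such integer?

Since 13·4 ≡ 1 (mod 17), take x = 0 + 13·((10−0)·4 mod 17) = 0 + 13·6 = 78.
Check: 78 mod 17 = 10, 78 mod 13 = 0.

78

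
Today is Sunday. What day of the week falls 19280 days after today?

Tuesday

Dividing 19280 by 7 gives quotient 2754 and remainder 2.
Sunday + 2 days → Tuesday.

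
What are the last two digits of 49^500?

01

Square-and-reduce mod 100: 49^1≡49, 49^2≡1, 49^4≡1, 49^8≡1, 49^16≡1, 49^32≡1, 49^64≡1, 49^128≡1, 49^256≡1.
Since 500 = 4 + 16 + 32 + 64 + 128 + 256 in binary, 49^500 ≡ 1·1·1·1·1·1 ≡ 1 (mod 100).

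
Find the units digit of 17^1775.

3

Last digits of 7^n: 7, 9, 3, 1 (period 4).
1775 mod 4 = 3, so the last digit matches 7^3 = 3.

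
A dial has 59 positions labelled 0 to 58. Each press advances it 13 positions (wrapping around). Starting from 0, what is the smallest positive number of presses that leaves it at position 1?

59 = 4·13 + 7
13 = 1·7 + 6
7 = 1·6 + 1
6 = 6·1 + 0
Back-substituting gives 13·50 ≡ 1 (mod 59).

50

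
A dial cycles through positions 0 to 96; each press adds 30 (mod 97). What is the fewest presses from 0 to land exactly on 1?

55

97 = 3·30 + 7
30 = 4·7 + 2
7 = 3·2 + 1
2 = 2·1 + 0
Back-substituting gives 30·55 ≡ 1 (mod 97).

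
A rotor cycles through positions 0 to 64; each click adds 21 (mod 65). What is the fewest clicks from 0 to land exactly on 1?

21·31 = 651 = 10·65 + 1, so 21⁻¹ ≡ 31 (mod 65).

31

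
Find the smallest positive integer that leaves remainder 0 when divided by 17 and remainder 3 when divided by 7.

x ≡ 3 (mod 7) gives x ∈ {3, 10, 17}.
The first of these with x mod 17 = 0 is 17.

17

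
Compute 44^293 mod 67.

41

Successive squares of 44 mod 67: 44^1≡44, 44^2≡60, 44^4≡49, 44^8≡56, 44^16≡54, 44^32≡35, 44^64≡19, 44^128≡26, 44^256≡6.
293 = 1 + 4 + 32 + 256, so 44^293 ≡ 44·49·35·6 ≡ 41 (mod 67).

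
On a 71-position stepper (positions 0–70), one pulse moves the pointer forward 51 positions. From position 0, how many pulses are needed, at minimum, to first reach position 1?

39

71 = 1·51 + 20
51 = 2·20 + 11
20 = 1·11 + 9
11 = 1·9 + 2
9 = 4·2 + 1
2 = 2·1 + 0
Back-substituting gives 51·39 ≡ 1 (mod 71).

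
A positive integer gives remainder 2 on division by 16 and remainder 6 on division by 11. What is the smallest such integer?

Since 11·3 ≡ 1 (mod 16), take x = 6 + 11·((2−6)·3 mod 16) = 6 + 11·4 = 50.
Check: 50 mod 16 = 2, 50 mod 11 = 6.

50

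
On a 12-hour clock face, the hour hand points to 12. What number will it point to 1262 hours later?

1262 = 105·12 + 2, so 1262 mod 12 = 2.
12 + 2 → 2 on a 12-hour dial.

2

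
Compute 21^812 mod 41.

10

By repeated squaring mod 41: 21^1≡21, 21^2≡31, 21^4≡18, 21^8≡37, 21^16≡16, 21^32≡10, 21^64≡18, 21^128≡37, 21^256≡16, 21^512≡10.
812 = 4 + 8 + 32 + 256 + 512, so 21^812 ≡ 18·37·10·16·10 ≡ 10 (mod 41).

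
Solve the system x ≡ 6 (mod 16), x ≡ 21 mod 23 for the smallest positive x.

182

x ≡ 6 (mod 16) gives x ∈ {6, 22, 38, 54, 70, 86, 102, 118, …}.
The first of these with x mod 23 = 21 is 182.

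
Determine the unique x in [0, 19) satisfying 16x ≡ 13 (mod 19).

16⁻¹ ≡ 6 (mod 19) because 16·6 = 96 = 5·19 + 1.
Multiplying both sides by 6: x ≡ 6·13 = 78 ≡ 2 (mod 19).
Check: 16·2 = 32 = 1·19 + 13.

2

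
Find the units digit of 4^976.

Powers of 4 mod 10 repeat with period 2: 4, 6.
976 leaves remainder 0 on division by 2, so 4^976 ends in 6.

6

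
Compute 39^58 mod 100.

Successive squares of 39 mod 100: 39^1≡39, 39^2≡21, 39^4≡41, 39^8≡81, 39^16≡61, 39^32≡21.
58 = 2 + 8 + 16 + 32, so 39^58 ≡ 21·81·61·21 ≡ 81 (mod 100).

81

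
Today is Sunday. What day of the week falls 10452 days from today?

Monday

10452 − 1493·7 = 1, so 10452 ≡ 1 (mod 7).
Sunday + 1 day → Monday.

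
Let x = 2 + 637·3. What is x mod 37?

637·3 = 1911.
1911 = 51·37 + 24, so 1911 mod 37 = 24.
(2 + 24) mod 37 = 26.

26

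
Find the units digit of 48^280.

6

Powers of 8 mod 10 repeat with period 4: 8, 4, 2, 6.
280 leaves remainder 0 on division by 4, so 48^280 ends in 6.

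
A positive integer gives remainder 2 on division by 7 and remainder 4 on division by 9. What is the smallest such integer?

x ≡ 2 (mod 7) gives x ∈ {2, 9, 16, 23, 30, 37, 44, 51, …}.
The first of these with x mod 9 = 4 is 58.

58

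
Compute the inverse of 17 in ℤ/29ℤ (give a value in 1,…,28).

17·12 = 204 = 7·29 + 1, so 17⁻¹ ≡ 12 (mod 29).

12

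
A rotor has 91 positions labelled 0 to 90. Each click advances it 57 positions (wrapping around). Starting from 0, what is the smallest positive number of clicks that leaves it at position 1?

8

91 = 1·57 + 34
57 = 1·34 + 23
34 = 1·23 + 11
23 = 2·11 + 1
11 = 11·1 + 0
Back-substituting gives 57·8 ≡ 1 (mod 91).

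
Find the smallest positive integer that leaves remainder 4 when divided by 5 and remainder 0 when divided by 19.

19

x ≡ 4 (mod 5) gives x ∈ {4, 9, 14, 19}.
The first of these with x mod 19 = 0 is 19.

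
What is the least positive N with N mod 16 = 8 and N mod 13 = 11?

24

Since 13·5 ≡ 1 (mod 16), take x = 11 + 13·((8−11)·5 mod 16) = 11 + 13·1 = 24.
Check: 24 mod 16 = 8, 24 mod 13 = 11.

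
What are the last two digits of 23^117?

By repeated squaring mod 100: 23^1≡23, 23^2≡29, 23^4≡41, 23^8≡81, 23^16≡61, 23^32≡21, 23^64≡41.
117 = 1 + 4 + 16 + 32 + 64, so 23^117 ≡ 23·41·61·21·41 ≡ 3 (mod 100).

03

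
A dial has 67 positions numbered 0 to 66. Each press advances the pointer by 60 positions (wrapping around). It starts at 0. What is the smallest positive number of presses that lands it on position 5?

The inverse of 60 mod 67 is 19 (since 60·19 = 1140 ≡ 1).
Multiplying both sides by 19: x ≡ 19·5 = 95 ≡ 28 (mod 67).

28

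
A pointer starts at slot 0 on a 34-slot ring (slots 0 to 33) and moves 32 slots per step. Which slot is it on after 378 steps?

26

378·32 = 12096.
Dividing 12096 by 34 gives quotient 355 and remainder 26.
(0 + 26) mod 34 = 26.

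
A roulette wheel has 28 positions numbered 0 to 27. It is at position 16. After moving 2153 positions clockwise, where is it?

2153 mod 28 = 25 (since 76·28 = 2128).
(16 + 25) mod 28 = 13.

13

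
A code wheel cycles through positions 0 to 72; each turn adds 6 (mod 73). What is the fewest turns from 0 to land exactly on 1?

61

73 = 12·6 + 1
6 = 6·1 + 0
Back-substituting gives 6·61 ≡ 1 (mod 73).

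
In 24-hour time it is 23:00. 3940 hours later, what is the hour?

3

3940 = 164·24 + 4, so 3940 mod 24 = 4.
(23 + 4) mod 24 = 3.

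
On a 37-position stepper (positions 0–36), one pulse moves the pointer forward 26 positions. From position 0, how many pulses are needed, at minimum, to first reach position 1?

26·10 = 260 = 7·37 + 1, so 26⁻¹ ≡ 10 (mod 37).

10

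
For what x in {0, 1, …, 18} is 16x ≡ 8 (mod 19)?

10

The inverse of 16 mod 19 is 6 (since 16·6 = 96 ≡ 1).
Multiplying both sides by 6: x ≡ 6·8 = 48 ≡ 10 (mod 19).
Check: 16·10 = 160 = 8·19 + 8.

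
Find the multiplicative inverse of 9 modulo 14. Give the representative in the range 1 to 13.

11

9·11 = 99 = 7·14 + 1, so 9⁻¹ ≡ 11 (mod 14).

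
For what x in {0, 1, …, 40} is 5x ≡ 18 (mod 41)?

20

5⁻¹ ≡ 33 (mod 41) because 5·33 = 165 = 4·41 + 1.
So x ≡ 33·18 = 594 ≡ 20 (mod 41).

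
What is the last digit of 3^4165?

3

The units digit of 3^n cycles with period 4: 3, 9, 7, 1, …
4165 leaves remainder 1 on division by 4, so 3^4165 ends in 3.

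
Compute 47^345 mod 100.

By repeated squaring mod 100: 47^1≡47, 47^2≡9, 47^4≡81, 47^8≡61, 47^16≡21, 47^32≡41, 47^64≡81, 47^128≡61, 47^256≡21.
345 = 1 + 8 + 16 + 64 + 256, so 47^345 ≡ 47·61·21·81·21 ≡ 7 (mod 100).

7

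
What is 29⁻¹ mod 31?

31 = 1·29 + 2
29 = 14·2 + 1
2 = 2·1 + 0
Back-substituting gives 29·15 ≡ 1 (mod 31).

15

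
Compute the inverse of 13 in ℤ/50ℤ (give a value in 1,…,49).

27

13·27 = 351 = 7·50 + 1, so 13⁻¹ ≡ 27 (mod 50).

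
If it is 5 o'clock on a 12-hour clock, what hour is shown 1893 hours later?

2

1893 − 157·12 = 9, so 1893 ≡ 9 (mod 12).
5 + 9 → 2 on a 12-hour dial.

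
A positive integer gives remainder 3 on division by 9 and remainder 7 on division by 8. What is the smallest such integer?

x ≡ 7 (mod 8) gives x ∈ {7, 15, 23, 31, 39}.
The first of these with x mod 9 = 3 is 39.

39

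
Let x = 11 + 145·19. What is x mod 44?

145·19 = 2755.
2755 = 62·44 + 27, so 2755 mod 44 = 27.
(11 + 27) mod 44 = 38.

38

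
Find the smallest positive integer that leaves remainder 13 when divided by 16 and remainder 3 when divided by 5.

13

x ≡ 3 (mod 5) gives x ∈ {3, 8, 13}.
The first of these with x mod 16 = 13 is 13.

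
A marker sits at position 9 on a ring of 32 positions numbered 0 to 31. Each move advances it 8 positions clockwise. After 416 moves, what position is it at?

416·8 = 3328.
3328 − 104·32 = 0, so 3328 ≡ 0 (mod 32).
(9 + 0) mod 32 = 9.

9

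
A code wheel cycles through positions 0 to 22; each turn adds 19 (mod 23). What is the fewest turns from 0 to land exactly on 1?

17

23 = 1·19 + 4
19 = 4·4 + 3
4 = 1·3 + 1
3 = 3·1 + 0
Back-substituting gives 19·17 ≡ 1 (mod 23).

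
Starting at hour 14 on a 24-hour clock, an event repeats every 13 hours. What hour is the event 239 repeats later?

239·13 = 3107.
3107 − 129·24 = 11, so 3107 ≡ 11 (mod 24).
(14 + 11) mod 24 = 1.

1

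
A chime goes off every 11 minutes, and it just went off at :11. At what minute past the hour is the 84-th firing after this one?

84·11 = 924.
924 = 15·60 + 24, so 924 mod 60 = 24.
(11 + 24) mod 60 = 35.

35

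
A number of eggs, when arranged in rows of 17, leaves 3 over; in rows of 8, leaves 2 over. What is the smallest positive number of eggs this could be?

122

Since 8·15 ≡ 1 (mod 17), take x = 2 + 8·((3−2)·15 mod 17) = 2 + 8·15 = 122.
Check: 122 mod 17 = 3, 122 mod 8 = 2.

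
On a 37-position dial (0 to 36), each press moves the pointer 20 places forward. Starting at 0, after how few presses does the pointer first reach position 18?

20⁻¹ ≡ 13 (mod 37) because 20·13 = 260 = 7·37 + 1.
So x ≡ 13·18 = 234 ≡ 12 (mod 37).

12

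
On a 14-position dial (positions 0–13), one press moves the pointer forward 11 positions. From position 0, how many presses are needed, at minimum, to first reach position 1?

14 = 1·11 + 3
11 = 3·3 + 2
3 = 1·2 + 1
2 = 2·1 + 0
Back-substituting gives 11·9 ≡ 1 (mod 14).

9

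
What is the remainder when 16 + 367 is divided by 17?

Dividing 367 by 17 gives quotient 21 and remainder 10.
(16 + 10) mod 17 = 9.

9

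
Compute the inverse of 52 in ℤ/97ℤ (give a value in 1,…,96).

97 = 1·52 + 45
52 = 1·45 + 7
45 = 6·7 + 3
7 = 2·3 + 1
3 = 3·1 + 0
Back-substituting gives 52·28 ≡ 1 (mod 97).

28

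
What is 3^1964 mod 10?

Powers of 3 mod 10 repeat with period 4: 3, 9, 7, 1.
1964 leaves remainder 0 on division by 4, so 3^1964 ends in 1.

1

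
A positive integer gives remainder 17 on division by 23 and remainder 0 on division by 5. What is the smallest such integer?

40

Since 5·14 ≡ 1 (mod 23), take x = 0 + 5·((17−0)·14 mod 23) = 0 + 5·8 = 40.
Check: 40 mod 23 = 17, 40 mod 5 = 0.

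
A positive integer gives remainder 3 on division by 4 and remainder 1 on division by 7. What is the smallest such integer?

Since 7·3 ≡ 1 (mod 4), take x = 1 + 7·((3−1)·3 mod 4) = 1 + 7·2 = 15.
Check: 15 mod 4 = 3, 15 mod 7 = 1.

15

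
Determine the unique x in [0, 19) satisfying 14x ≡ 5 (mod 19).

14⁻¹ ≡ 15 (mod 19) because 14·15 = 210 = 11·19 + 1.
So x ≡ 15·5 = 75 ≡ 18 (mod 19).
Check: 14·18 = 252 = 13·19 + 5.

18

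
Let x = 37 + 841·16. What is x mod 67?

841·16 = 13456.
13456 − 200·67 = 56, so 13456 ≡ 56 (mod 67).
(37 + 56) mod 67 = 26.

26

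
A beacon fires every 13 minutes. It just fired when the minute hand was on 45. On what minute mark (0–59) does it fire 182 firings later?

182·13 = 2366.
2366 mod 60 = 26 (since 39·60 = 2340).
(45 + 26) mod 60 = 11.

11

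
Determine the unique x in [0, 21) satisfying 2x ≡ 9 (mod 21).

2⁻¹ ≡ 11 (mod 21) because 2·11 = 22 = 1·21 + 1.
Multiplying both sides by 11: x ≡ 11·9 = 99 ≡ 15 (mod 21).

15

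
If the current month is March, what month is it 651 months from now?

Dividing 651 by 12 gives quotient 54 and remainder 3.
March + 3 months → June.

June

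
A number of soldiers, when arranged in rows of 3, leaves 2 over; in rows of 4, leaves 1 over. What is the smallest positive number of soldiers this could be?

x ≡ 2 (mod 3) gives x ∈ {2, 5}.
The first of these with x mod 4 = 1 is 5.

5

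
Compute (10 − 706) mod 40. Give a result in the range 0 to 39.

24

706 mod 40 = 26 (since 17·40 = 680).
(10 − 26) mod 40 = 24.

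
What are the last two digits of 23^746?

Successive squares of 23 mod 100: 23^1≡23, 23^2≡29, 23^4≡41, 23^8≡81, 23^16≡61, 23^32≡21, 23^64≡41, 23^128≡81, 23^256≡61, 23^512≡21.
Since 746 = 2 + 8 + 32 + 64 + 128 + 512 in binary, 23^746 ≡ 29·81·21·41·81·21 ≡ 89 (mod 100).

89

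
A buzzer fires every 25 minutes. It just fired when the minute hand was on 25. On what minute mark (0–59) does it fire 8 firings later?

45

8·25 = 200.
Dividing 200 by 60 gives quotient 3 and remainder 20.
(25 + 20) mod 60 = 45.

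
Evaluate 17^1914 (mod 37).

27

By repeated squaring mod 37: 17^1≡17, 17^2≡30, 17^4≡12, 17^8≡33, 17^16≡16, 17^32≡34, 17^64≡9, 17^128≡7, 17^256≡12, 17^512≡33, 17^1024≡16.
Since 1914 = 2 + 8 + 16 + 32 + 64 + 256 + 512 + 1024 in binary, 17^1914 ≡ 30·33·16·34·9·12·33·16 ≡ 27 (mod 37).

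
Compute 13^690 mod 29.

25

Successive squares of 13 mod 29: 13^1≡13, 13^2≡24, 13^4≡25, 13^8≡16, 13^16≡24, 13^32≡25, 13^64≡16, 13^128≡24, 13^256≡25, 13^512≡16.
690 = 2 + 16 + 32 + 128 + 512, so 13^690 ≡ 24·24·25·24·16 ≡ 25 (mod 29).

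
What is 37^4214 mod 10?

Powers of 7 mod 10 repeat with period 4: 7, 9, 3, 1.
4214 mod 4 = 2, so the last digit matches 7^2 = 9.

9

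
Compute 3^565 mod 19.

Successive squares of 3 mod 19: 3^1≡3, 3^2≡9, 3^4≡5, 3^8≡6, 3^16≡17, 3^32≡4, 3^64≡16, 3^128≡9, 3^256≡5, 3^512≡6.
Since 565 = 1 + 4 + 16 + 32 + 512 in binary, 3^565 ≡ 3·5·17·4·6 ≡ 2 (mod 19).

2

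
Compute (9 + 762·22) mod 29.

11

762·22 = 16764.
16764 mod 29 = 2 (since 578·29 = 16762).
(9 + 2) mod 29 = 11.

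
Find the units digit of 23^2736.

1

The units digit of 23^n cycles with period 4: 3, 9, 7, 1, …
2736 mod 4 = 0, so the last digit matches 3^4 = 1.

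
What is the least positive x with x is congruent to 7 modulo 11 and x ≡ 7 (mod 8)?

x ≡ 7 (mod 8) gives x ∈ {7}.
The first of these with x mod 11 = 7 is 7.

7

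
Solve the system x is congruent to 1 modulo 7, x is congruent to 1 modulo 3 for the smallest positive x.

Since 3·5 ≡ 1 (mod 7), take x = 1 + 3·((1−1)·5 mod 7) = 1 + 3·0 = 1.
Check: 1 mod 7 = 1, 1 mod 3 = 1.

1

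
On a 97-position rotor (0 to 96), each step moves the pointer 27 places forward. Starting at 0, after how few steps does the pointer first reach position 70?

96

The inverse of 27 mod 97 is 18 (since 27·18 = 486 ≡ 1).
So x ≡ 18·70 = 1260 ≡ 96 (mod 97).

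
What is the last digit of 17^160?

1

Last digits of 7^n: 7, 9, 3, 1 (period 4).
160 mod 4 = 0, so the last digit matches 7^4 = 1.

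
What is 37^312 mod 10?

Powers of 7 mod 10 repeat with period 4: 7, 9, 3, 1.
312 leaves remainder 0 on division by 4, so 37^312 ends in 1.

1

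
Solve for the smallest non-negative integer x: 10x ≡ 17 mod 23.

The inverse of 10 mod 23 is 7 (since 10·7 = 70 ≡ 1).
Multiplying both sides by 7: x ≡ 7·17 = 119 ≡ 4 (mod 23).
Check: 10·4 = 40 = 1·23 + 17.

4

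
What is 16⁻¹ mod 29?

20

29 = 1·16 + 13
16 = 1·13 + 3
13 = 4·3 + 1
3 = 3·1 + 0
Back-substituting gives 16·20 ≡ 1 (mod 29).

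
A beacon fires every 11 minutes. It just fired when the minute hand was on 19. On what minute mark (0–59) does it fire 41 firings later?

41·11 = 451.
451 = 7·60 + 31, so 451 mod 60 = 31.
(19 + 31) mod 60 = 50.

50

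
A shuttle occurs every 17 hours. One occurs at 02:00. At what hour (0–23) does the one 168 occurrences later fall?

2

168·17 = 2856.
2856 = 119·24 + 0, so 2856 mod 24 = 0.
(2 + 0) mod 24 = 2.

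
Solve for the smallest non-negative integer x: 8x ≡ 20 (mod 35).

20

8⁻¹ ≡ 22 (mod 35) because 8·22 = 176 = 5·35 + 1.
Multiplying both sides by 22: x ≡ 22·20 = 440 ≡ 20 (mod 35).
Check: 8·20 = 160 = 4·35 + 20.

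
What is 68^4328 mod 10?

6

The units digit of 68^n cycles with period 4: 8, 4, 2, 6, …
4328 leaves remainder 0 on division by 4, so 68^4328 ends in 6.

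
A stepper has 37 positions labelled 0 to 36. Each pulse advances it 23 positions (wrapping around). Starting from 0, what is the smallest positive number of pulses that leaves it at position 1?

29

23·29 = 667 = 18·37 + 1, so 23⁻¹ ≡ 29 (mod 37).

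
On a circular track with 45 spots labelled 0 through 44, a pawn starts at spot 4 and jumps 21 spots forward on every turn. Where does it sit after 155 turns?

19

155·21 = 3255.
3255 mod 45 = 15 (since 72·45 = 3240).
(4 + 15) mod 45 = 19.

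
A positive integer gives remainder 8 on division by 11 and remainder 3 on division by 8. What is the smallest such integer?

x ≡ 3 (mod 8) gives x ∈ {3, 11, 19}.
The first of these with x mod 11 = 8 is 19.

19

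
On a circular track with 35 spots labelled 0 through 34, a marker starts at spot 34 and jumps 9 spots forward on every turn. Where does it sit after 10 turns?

19

10·9 = 90.
90 − 2·35 = 20, so 90 ≡ 20 (mod 35).
(34 + 20) mod 35 = 19.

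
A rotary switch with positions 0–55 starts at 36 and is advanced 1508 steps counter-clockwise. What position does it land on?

1508 mod 56 = 52 (since 26·56 = 1456).
(36 − 52) mod 56 = 40.

40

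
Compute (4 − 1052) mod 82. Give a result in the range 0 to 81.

1052 mod 82 = 68 (since 12·82 = 984).
(4 − 68) mod 82 = 18.

18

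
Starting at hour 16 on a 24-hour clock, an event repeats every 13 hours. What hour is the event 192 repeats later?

16

192·13 = 2496.
2496 mod 24 = 0 (since 104·24 = 2496).
(16 + 0) mod 24 = 16.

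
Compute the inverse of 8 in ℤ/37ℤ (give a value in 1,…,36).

8·14 = 112 = 3·37 + 1, so 8⁻¹ ≡ 14 (mod 37).

14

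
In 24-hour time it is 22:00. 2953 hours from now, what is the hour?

23

Dividing 2953 by 24 gives quotient 123 and remainder 1.
(22 + 1) mod 24 = 23.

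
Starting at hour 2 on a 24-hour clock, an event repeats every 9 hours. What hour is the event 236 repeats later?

14

236·9 = 2124.
2124 = 88·24 + 12, so 2124 mod 24 = 12.
(2 + 12) mod 24 = 14.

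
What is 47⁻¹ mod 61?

13

47·13 = 611 = 10·61 + 1, so 47⁻¹ ≡ 13 (mod 61).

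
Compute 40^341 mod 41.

Successive squares of 40 mod 41: 40^1≡40, 40^2≡1, 40^4≡1, 40^8≡1, 40^16≡1, 40^32≡1, 40^64≡1, 40^128≡1, 40^256≡1.
341 = 1 + 4 + 16 + 64 + 256, so 40^341 ≡ 40·1·1·1·1 ≡ 40 (mod 41).

40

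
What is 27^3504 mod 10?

1

The units digit of 27^n cycles with period 4: 7, 9, 3, 1, …
3504 mod 4 = 0, so the last digit matches 7^4 = 1.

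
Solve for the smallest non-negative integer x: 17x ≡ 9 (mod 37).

17⁻¹ ≡ 24 (mod 37) because 17·24 = 408 = 11·37 + 1.
So x ≡ 24·9 = 216 ≡ 31 (mod 37).

31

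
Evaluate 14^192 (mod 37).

By repeated squaring mod 37: 14^1≡14, 14^2≡11, 14^4≡10, 14^8≡26, 14^16≡10, 14^32≡26, 14^64≡10, 14^128≡26.
Since 192 = 64 + 128 in binary, 14^192 ≡ 10·26 ≡ 1 (mod 37).

1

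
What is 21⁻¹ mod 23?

21·11 = 231 = 10·23 + 1, so 21⁻¹ ≡ 11 (mod 23).

11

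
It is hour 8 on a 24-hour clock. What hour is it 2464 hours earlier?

2464 mod 24 = 16 (since 102·24 = 2448).
(8 − 16) mod 24 = 16.

16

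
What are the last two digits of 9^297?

69

Square-and-reduce mod 100: 9^1≡9, 9^2≡81, 9^4≡61, 9^8≡21, 9^16≡41, 9^32≡81, 9^64≡61, 9^128≡21, 9^256≡41.
Since 297 = 1 + 8 + 32 + 256 in binary, 9^297 ≡ 9·21·81·41 ≡ 69 (mod 100).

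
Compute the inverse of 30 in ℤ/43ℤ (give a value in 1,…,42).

33

43 = 1·30 + 13
30 = 2·13 + 4
13 = 3·4 + 1
4 = 4·1 + 0
Back-substituting gives 30·33 ≡ 1 (mod 43).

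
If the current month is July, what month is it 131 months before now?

131 − 10·12 = 11, so 131 ≡ 11 (mod 12).
July − 11 months → August.

August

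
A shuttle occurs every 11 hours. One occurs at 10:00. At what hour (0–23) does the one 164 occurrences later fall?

14

164·11 = 1804.
1804 = 75·24 + 4, so 1804 mod 24 = 4.
(10 + 4) mod 24 = 14.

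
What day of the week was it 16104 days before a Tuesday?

16104 − 2300·7 = 4, so 16104 ≡ 4 (mod 7).
Tuesday − 4 days → Friday.

Friday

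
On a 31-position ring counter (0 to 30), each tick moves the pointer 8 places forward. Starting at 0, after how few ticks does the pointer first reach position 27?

The inverse of 8 mod 31 is 4 (since 8·4 = 32 ≡ 1).
So x ≡ 4·27 = 108 ≡ 15 (mod 31).
Check: 8·15 = 120 = 3·31 + 27.

15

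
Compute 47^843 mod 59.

33

By repeated squaring mod 59: 47^1≡47, 47^2≡26, 47^4≡27, 47^8≡21, 47^16≡28, 47^32≡17, 47^64≡53, 47^128≡36, 47^256≡57, 47^512≡4.
Since 843 = 1 + 2 + 8 + 64 + 256 + 512 in binary, 47^843 ≡ 47·26·21·53·57·4 ≡ 33 (mod 59).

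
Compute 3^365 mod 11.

By repeated squaring mod 11: 3^1≡3, 3^2≡9, 3^4≡4, 3^8≡5, 3^16≡3, 3^32≡9, 3^64≡4, 3^128≡5, 3^256≡3.
Since 365 = 1 + 4 + 8 + 32 + 64 + 256 in binary, 3^365 ≡ 3·4·5·9·4·3 ≡ 1 (mod 11).

1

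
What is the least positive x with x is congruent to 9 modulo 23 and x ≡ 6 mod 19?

Since 19·17 ≡ 1 (mod 23), take x = 6 + 19·((9−6)·17 mod 23) = 6 + 19·5 = 101.
Check: 101 mod 23 = 9, 101 mod 19 = 6.

101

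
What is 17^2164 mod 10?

1

Powers of 7 mod 10 repeat with period 4: 7, 9, 3, 1.
2164 leaves remainder 0 on division by 4, so 17^2164 ends in 1.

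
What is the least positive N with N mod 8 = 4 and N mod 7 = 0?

x ≡ 0 (mod 7) gives x ∈ {0, 7, 14, 21, 28}.
The first of these with x mod 8 = 4 is 28.

28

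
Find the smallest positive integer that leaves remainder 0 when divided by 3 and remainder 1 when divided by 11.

Since 11·2 ≡ 1 (mod 3), take x = 1 + 11·((0−1)·2 mod 3) = 1 + 11·1 = 12.
Check: 12 mod 3 = 0, 12 mod 11 = 1.

12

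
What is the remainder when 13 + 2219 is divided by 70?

2219 − 31·70 = 49, so 2219 ≡ 49 (mod 70).
(13 + 49) mod 70 = 62.

62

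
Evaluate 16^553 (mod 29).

Successive squares of 16 mod 29: 16^1≡16, 16^2≡24, 16^4≡25, 16^8≡16, 16^16≡24, 16^32≡25, 16^64≡16, 16^128≡24, 16^256≡25, 16^512≡16.
Since 553 = 1 + 8 + 32 + 512 in binary, 16^553 ≡ 16·16·25·16 ≡ 1 (mod 29).

1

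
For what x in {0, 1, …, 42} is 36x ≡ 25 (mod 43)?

The inverse of 36 mod 43 is 6 (since 36·6 = 216 ≡ 1).
So x ≡ 6·25 = 150 ≡ 21 (mod 43).
Check: 36·21 = 756 = 17·43 + 25.

21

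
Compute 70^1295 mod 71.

Square-and-reduce mod 71: 70^1≡70, 70^2≡1, 70^4≡1, 70^8≡1, 70^16≡1, 70^32≡1, 70^64≡1, 70^128≡1, 70^256≡1, 70^512≡1, 70^1024≡1.
Since 1295 = 1 + 2 + 4 + 8 + 256 + 1024 in binary, 70^1295 ≡ 70·1·1·1·1·1 ≡ 70 (mod 71).

70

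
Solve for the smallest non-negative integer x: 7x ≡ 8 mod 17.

7⁻¹ ≡ 5 (mod 17) because 7·5 = 35 = 2·17 + 1.
Multiplying both sides by 5: x ≡ 5·8 = 40 ≡ 6 (mod 17).
Check: 7·6 = 42 = 2·17 + 8.

6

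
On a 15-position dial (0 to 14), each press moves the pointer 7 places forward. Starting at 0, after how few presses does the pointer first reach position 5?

7⁻¹ ≡ 13 (mod 15) because 7·13 = 91 = 6·15 + 1.
Multiplying both sides by 13: x ≡ 13·5 = 65 ≡ 5 (mod 15).

5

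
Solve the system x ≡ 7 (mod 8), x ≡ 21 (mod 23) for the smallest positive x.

x ≡ 7 (mod 8) gives x ∈ {7, 15, 23, 31, 39, 47, 55, 63, …}.
The first of these with x mod 23 = 21 is 159.

159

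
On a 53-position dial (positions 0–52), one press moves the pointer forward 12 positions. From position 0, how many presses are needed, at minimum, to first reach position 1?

31

53 = 4·12 + 5
12 = 2·5 + 2
5 = 2·2 + 1
2 = 2·1 + 0
Back-substituting gives 12·31 ≡ 1 (mod 53).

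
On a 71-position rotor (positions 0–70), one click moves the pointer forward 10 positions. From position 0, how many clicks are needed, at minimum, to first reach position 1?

10·64 = 640 = 9·71 + 1, so 10⁻¹ ≡ 64 (mod 71).

64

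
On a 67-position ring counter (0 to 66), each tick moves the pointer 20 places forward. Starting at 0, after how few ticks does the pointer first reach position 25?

18

20⁻¹ ≡ 57 (mod 67) because 20·57 = 1140 = 17·67 + 1.
Multiplying both sides by 57: x ≡ 57·25 = 1425 ≡ 18 (mod 67).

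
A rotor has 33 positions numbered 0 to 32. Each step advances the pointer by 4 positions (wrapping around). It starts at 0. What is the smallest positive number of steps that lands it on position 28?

7

The inverse of 4 mod 33 is 25 (since 4·25 = 100 ≡ 1).
Multiplying both sides by 25: x ≡ 25·28 = 700 ≡ 7 (mod 33).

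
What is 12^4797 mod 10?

The units digit of 12^n cycles with period 4: 2, 4, 8, 6, …
4797 leaves remainder 1 on division by 4, so 12^4797 ends in 2.

2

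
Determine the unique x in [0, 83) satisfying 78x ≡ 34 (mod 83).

The inverse of 78 mod 83 is 33 (since 78·33 = 2574 ≡ 1).
So x ≡ 33·34 = 1122 ≡ 43 (mod 83).
Check: 78·43 = 3354 = 40·83 + 34.

43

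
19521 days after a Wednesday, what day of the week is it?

19521 mod 7 = 5 (since 2788·7 = 19516).
Wednesday + 5 days → Monday.

Monday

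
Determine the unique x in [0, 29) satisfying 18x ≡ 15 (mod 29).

25

The inverse of 18 mod 29 is 21 (since 18·21 = 378 ≡ 1).
So x ≡ 21·15 = 315 ≡ 25 (mod 29).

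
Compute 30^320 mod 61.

13

Successive squares of 30 mod 61: 30^1≡30, 30^2≡46, 30^4≡42, 30^8≡56, 30^16≡25, 30^32≡15, 30^64≡42, 30^128≡56, 30^256≡25.
Since 320 = 64 + 256 in binary, 30^320 ≡ 42·25 ≡ 13 (mod 61).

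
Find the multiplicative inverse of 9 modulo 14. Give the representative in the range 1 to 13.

11

9·11 = 99 = 7·14 + 1, so 9⁻¹ ≡ 11 (mod 14).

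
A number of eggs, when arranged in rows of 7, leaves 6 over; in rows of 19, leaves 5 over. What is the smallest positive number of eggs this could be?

62

x ≡ 6 (mod 7) gives x ∈ {6, 13, 20, 27, 34, 41, 48, 55, …}.
The first of these with x mod 19 = 5 is 62.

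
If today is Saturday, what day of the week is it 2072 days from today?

Saturday

2072 − 296·7 = 0, so 2072 ≡ 0 (mod 7).
Saturday + 0 days → Saturday.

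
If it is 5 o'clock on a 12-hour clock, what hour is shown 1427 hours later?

1427 = 118·12 + 11, so 1427 mod 12 = 11.
5 + 11 → 4 on a 12-hour dial.

4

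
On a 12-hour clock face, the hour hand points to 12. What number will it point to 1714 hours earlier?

Dividing 1714 by 12 gives quotient 142 and remainder 10.
12 − 10 → 2 on a 12-hour dial.

2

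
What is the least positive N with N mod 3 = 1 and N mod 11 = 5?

x ≡ 1 (mod 3) gives x ∈ {1, 4, 7, 10, 13, 16}.
The first of these with x mod 11 = 5 is 16.

16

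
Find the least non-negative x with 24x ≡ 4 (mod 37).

24⁻¹ ≡ 17 (mod 37) because 24·17 = 408 = 11·37 + 1.
Multiplying both sides by 17: x ≡ 17·4 = 68 ≡ 31 (mod 37).

31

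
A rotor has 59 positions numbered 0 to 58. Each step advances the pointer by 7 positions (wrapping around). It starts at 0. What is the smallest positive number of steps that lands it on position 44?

40

7⁻¹ ≡ 17 (mod 59) because 7·17 = 119 = 2·59 + 1.
So x ≡ 17·44 = 748 ≡ 40 (mod 59).
Check: 7·40 = 280 = 4·59 + 44.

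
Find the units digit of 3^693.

Powers of 3 mod 10 repeat with period 4: 3, 9, 7, 1.
693 leaves remainder 1 on division by 4, so 3^693 ends in 3.

3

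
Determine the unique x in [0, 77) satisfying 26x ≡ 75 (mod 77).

71

26⁻¹ ≡ 3 (mod 77) because 26·3 = 78 = 1·77 + 1.
Multiplying both sides by 3: x ≡ 3·75 = 225 ≡ 71 (mod 77).
Check: 26·71 = 1846 = 23·77 + 75.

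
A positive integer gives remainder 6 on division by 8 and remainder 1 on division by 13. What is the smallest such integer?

x ≡ 6 (mod 8) gives x ∈ {6, 14}.
The first of these with x mod 13 = 1 is 14.

14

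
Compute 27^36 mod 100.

61

Successive squares of 27 mod 100: 27^1≡27, 27^2≡29, 27^4≡41, 27^8≡81, 27^16≡61, 27^32≡21.
36 = 4 + 32, so 27^36 ≡ 41·21 ≡ 61 (mod 100).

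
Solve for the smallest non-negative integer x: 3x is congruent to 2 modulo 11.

The inverse of 3 mod 11 is 4 (since 3·4 = 12 ≡ 1).
So x ≡ 4·2 = 8 ≡ 8 (mod 11).
Check: 3·8 = 24 = 2·11 + 2.

8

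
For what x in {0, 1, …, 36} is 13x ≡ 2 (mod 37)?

13⁻¹ ≡ 20 (mod 37) because 13·20 = 260 = 7·37 + 1.
So x ≡ 20·2 = 40 ≡ 3 (mod 37).

3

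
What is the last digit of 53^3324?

1

Last digits of 3^n: 3, 9, 7, 1 (period 4).
3324 mod 4 = 0, so the last digit matches 3^4 = 1.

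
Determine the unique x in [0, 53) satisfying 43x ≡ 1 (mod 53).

43⁻¹ ≡ 37 (mod 53) because 43·37 = 1591 = 30·53 + 1.
So x ≡ 37·1 = 37 ≡ 37 (mod 53).

37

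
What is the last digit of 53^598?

Last digits of 3^n: 3, 9, 7, 1 (period 4).
598 mod 4 = 2, so the last digit matches 3^2 = 9.

9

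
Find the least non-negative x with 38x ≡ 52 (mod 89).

The inverse of 38 mod 89 is 82 (since 38·82 = 3116 ≡ 1).
So x ≡ 82·52 = 4264 ≡ 81 (mod 89).
Check: 38·81 = 3078 = 34·89 + 52.

81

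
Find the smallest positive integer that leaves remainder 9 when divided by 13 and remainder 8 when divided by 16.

152

x ≡ 9 (mod 13) gives x ∈ {9, 22, 35, 48, 61, 74, 87, 100, …}.
The first of these with x mod 16 = 8 is 152.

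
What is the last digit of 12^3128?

Last digits of 2^n: 2, 4, 8, 6 (period 4).
3128 leaves remainder 0 on division by 4, so 12^3128 ends in 6.

6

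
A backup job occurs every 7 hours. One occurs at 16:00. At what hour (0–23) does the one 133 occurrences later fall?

133·7 = 931.
931 mod 24 = 19 (since 38·24 = 912).
(16 + 19) mod 24 = 11.

11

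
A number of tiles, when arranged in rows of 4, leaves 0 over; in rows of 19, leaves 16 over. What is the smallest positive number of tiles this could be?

x ≡ 0 (mod 4) gives x ∈ {0, 4, 8, 12, 16}.
The first of these with x mod 19 = 16 is 16.

16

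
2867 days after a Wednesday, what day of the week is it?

Sunday

2867 − 409·7 = 4, so 2867 ≡ 4 (mod 7).
Wednesday + 4 days → Sunday.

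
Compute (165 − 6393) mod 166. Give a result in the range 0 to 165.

80

6393 − 38·166 = 85, so 6393 ≡ 85 (mod 166).
(165 − 85) mod 166 = 80.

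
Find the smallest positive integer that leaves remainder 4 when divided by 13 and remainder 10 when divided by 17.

Since 17·10 ≡ 1 (mod 13), take x = 10 + 17·((4−10)·10 mod 13) = 10 + 17·5 = 95.
Check: 95 mod 13 = 4, 95 mod 17 = 10.

95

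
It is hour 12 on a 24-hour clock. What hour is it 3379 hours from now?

7

3379 mod 24 = 19 (since 140·24 = 3360).
(12 + 19) mod 24 = 7.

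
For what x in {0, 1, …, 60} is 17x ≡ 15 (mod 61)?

17⁻¹ ≡ 18 (mod 61) because 17·18 = 306 = 5·61 + 1.
So x ≡ 18·15 = 270 ≡ 26 (mod 61).

26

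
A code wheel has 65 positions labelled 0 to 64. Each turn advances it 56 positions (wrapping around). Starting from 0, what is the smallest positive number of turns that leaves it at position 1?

36

65 = 1·56 + 9
56 = 6·9 + 2
9 = 4·2 + 1
2 = 2·1 + 0
Back-substituting gives 56·36 ≡ 1 (mod 65).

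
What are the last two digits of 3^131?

Successive squares of 3 mod 100: 3^1≡3, 3^2≡9, 3^4≡81, 3^8≡61, 3^16≡21, 3^32≡41, 3^64≡81, 3^128≡61.
131 = 1 + 2 + 128, so 3^131 ≡ 3·9·61 ≡ 47 (mod 100).

47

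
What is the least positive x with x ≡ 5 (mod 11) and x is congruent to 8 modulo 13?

60

x ≡ 5 (mod 11) gives x ∈ {5, 16, 27, 38, 49, 60}.
The first of these with x mod 13 = 8 is 60.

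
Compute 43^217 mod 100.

By repeated squaring mod 100: 43^1≡43, 43^2≡49, 43^4≡1, 43^8≡1, 43^16≡1, 43^32≡1, 43^64≡1, 43^128≡1.
Since 217 = 1 + 8 + 16 + 64 + 128 in binary, 43^217 ≡ 43·1·1·1·1 ≡ 43 (mod 100).

43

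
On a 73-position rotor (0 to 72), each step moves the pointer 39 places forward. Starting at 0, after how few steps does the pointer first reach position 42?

46

39⁻¹ ≡ 15 (mod 73) because 39·15 = 585 = 8·73 + 1.
Multiplying both sides by 15: x ≡ 15·42 = 630 ≡ 46 (mod 73).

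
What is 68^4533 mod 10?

8

Powers of 8 mod 10 repeat with period 4: 8, 4, 2, 6.
4533 leaves remainder 1 on division by 4, so 68^4533 ends in 8.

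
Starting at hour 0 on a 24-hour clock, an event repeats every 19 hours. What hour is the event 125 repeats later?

125·19 = 2375.
2375 − 98·24 = 23, so 2375 ≡ 23 (mod 24).
(0 + 23) mod 24 = 23.

23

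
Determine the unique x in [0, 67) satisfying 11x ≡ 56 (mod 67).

66

The inverse of 11 mod 67 is 61 (since 11·61 = 671 ≡ 1).
Multiplying both sides by 61: x ≡ 61·56 = 3416 ≡ 66 (mod 67).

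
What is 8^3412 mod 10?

6

Powers of 8 mod 10 repeat with period 4: 8, 4, 2, 6.
3412 mod 4 = 0, so the last digit matches 8^4 = 6.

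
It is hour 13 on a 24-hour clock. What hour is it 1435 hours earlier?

1435 − 59·24 = 19, so 1435 ≡ 19 (mod 24).
(13 − 19) mod 24 = 18.

18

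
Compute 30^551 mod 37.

25

Successive squares of 30 mod 37: 30^1≡30, 30^2≡12, 30^4≡33, 30^8≡16, 30^16≡34, 30^32≡9, 30^64≡7, 30^128≡12, 30^256≡33, 30^512≡16.
551 = 1 + 2 + 4 + 32 + 512, so 30^551 ≡ 30·12·33·9·16 ≡ 25 (mod 37).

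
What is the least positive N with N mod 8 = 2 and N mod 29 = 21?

50

x ≡ 2 (mod 8) gives x ∈ {2, 10, 18, 26, 34, 42, 50}.
The first of these with x mod 29 = 21 is 50.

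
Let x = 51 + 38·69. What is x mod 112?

97

38·69 = 2622.
Dividing 2622 by 112 gives quotient 23 and remainder 46.
(51 + 46) mod 112 = 97.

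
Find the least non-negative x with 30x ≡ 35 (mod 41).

8

The inverse of 30 mod 41 is 26 (since 30·26 = 780 ≡ 1).
Multiplying both sides by 26: x ≡ 26·35 = 910 ≡ 8 (mod 41).
Check: 30·8 = 240 = 5·41 + 35.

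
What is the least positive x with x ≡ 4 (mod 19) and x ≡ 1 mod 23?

346

Since 23·5 ≡ 1 (mod 19), take x = 1 + 23·((4−1)·5 mod 19) = 1 + 23·15 = 346.
Check: 346 mod 19 = 4, 346 mod 23 = 1.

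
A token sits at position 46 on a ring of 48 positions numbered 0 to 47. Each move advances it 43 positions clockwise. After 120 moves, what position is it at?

22

120·43 = 5160.
Dividing 5160 by 48 gives quotient 107 and remainder 24.
(46 + 24) mod 48 = 22.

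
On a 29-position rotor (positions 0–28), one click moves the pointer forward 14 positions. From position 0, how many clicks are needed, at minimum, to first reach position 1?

29 = 2·14 + 1
14 = 14·1 + 0
Back-substituting gives 14·27 ≡ 1 (mod 29).

27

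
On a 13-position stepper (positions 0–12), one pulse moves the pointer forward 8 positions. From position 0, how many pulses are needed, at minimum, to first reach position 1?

5

13 = 1·8 + 5
8 = 1·5 + 3
5 = 1·3 + 2
3 = 1·2 + 1
2 = 2·1 + 0
Back-substituting gives 8·5 ≡ 1 (mod 13).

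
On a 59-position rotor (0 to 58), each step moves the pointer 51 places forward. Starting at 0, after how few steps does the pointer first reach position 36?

51⁻¹ ≡ 22 (mod 59) because 51·22 = 1122 = 19·59 + 1.
Multiplying both sides by 22: x ≡ 22·36 = 792 ≡ 25 (mod 59).

25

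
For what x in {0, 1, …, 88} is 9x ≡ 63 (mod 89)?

7

The inverse of 9 mod 89 is 10 (since 9·10 = 90 ≡ 1).
So x ≡ 10·63 = 630 ≡ 7 (mod 89).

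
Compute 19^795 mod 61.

By repeated squaring mod 61: 19^1≡19, 19^2≡56, 19^4≡25, 19^8≡15, 19^16≡42, 19^32≡56, 19^64≡25, 19^128≡15, 19^256≡42, 19^512≡56.
Since 795 = 1 + 2 + 8 + 16 + 256 + 512 in binary, 19^795 ≡ 19·56·15·42·42·56 ≡ 60 (mod 61).

60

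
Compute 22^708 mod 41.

4

Successive squares of 22 mod 41: 22^1≡22, 22^2≡33, 22^4≡23, 22^8≡37, 22^16≡16, 22^32≡10, 22^64≡18, 22^128≡37, 22^256≡16, 22^512≡10.
708 = 4 + 64 + 128 + 512, so 22^708 ≡ 23·18·37·10 ≡ 4 (mod 41).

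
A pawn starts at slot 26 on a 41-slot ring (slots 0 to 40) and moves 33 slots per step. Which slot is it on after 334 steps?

334·33 = 11022.
11022 − 268·41 = 34, so 11022 ≡ 34 (mod 41).
(26 + 34) mod 41 = 19.

19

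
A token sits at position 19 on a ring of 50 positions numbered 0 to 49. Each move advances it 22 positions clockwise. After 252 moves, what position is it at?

252·22 = 5544.
5544 mod 50 = 44 (since 110·50 = 5500).
(19 + 44) mod 50 = 13.

13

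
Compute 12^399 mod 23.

3

By repeated squaring mod 23: 12^1≡12, 12^2≡6, 12^4≡13, 12^8≡8, 12^16≡18, 12^32≡2, 12^64≡4, 12^128≡16, 12^256≡3.
399 = 1 + 2 + 4 + 8 + 128 + 256, so 12^399 ≡ 12·6·13·8·16·3 ≡ 3 (mod 23).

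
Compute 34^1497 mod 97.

28

Successive squares of 34 mod 97: 34^1≡34, 34^2≡89, 34^4≡64, 34^8≡22, 34^16≡96, 34^32≡1, 34^64≡1, 34^128≡1, 34^256≡1, 34^512≡1, 34^1024≡1.
1497 = 1 + 8 + 16 + 64 + 128 + 256 + 1024, so 34^1497 ≡ 34·22·96·1·1·1·1 ≡ 28 (mod 97).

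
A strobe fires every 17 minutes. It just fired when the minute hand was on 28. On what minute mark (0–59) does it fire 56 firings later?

20

56·17 = 952.
Dividing 952 by 60 gives quotient 15 and remainder 52.
(28 + 52) mod 60 = 20.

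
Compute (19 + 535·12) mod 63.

535·12 = 6420.
6420 = 101·63 + 57, so 6420 mod 63 = 57.
(19 + 57) mod 63 = 13.

13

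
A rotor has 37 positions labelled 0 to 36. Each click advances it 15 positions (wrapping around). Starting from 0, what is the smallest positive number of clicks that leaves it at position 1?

15·5 = 75 = 2·37 + 1, so 15⁻¹ ≡ 5 (mod 37).

5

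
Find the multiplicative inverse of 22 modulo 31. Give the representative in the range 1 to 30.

24

31 = 1·22 + 9
22 = 2·9 + 4
9 = 2·4 + 1
4 = 4·1 + 0
Back-substituting gives 22·24 ≡ 1 (mod 31).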